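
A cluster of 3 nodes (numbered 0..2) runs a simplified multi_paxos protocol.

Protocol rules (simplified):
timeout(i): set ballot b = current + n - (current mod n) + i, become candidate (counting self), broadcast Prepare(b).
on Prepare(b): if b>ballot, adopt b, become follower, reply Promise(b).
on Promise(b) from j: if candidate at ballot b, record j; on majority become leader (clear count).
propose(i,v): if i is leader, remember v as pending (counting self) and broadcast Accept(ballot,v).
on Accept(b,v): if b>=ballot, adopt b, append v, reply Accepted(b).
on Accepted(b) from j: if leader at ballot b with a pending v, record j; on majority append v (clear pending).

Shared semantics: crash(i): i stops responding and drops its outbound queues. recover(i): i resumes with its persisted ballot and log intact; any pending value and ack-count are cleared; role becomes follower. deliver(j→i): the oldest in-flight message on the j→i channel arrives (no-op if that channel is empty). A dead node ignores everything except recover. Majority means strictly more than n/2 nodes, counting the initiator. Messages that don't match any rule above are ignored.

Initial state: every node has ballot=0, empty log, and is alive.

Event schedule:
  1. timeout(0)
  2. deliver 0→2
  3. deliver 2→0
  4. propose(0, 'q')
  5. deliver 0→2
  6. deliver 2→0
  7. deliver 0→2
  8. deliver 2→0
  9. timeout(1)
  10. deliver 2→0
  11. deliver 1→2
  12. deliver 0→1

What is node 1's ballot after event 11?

[1] timeout(0) → N0(cand b3 [-])
[2] deliver 0→2 → N2(foll b3 [-])
[3] deliver 2→0 → N0(lead b3 [-])
[4] propose(0,'q') → ∅
[5] deliver 0→2 → N2(foll b3 [q])
[6] deliver 2→0 → N0(lead b3 [q])
[7] deliver 0→2 → ∅
[8] deliver 2→0 → ∅
[9] timeout(1) → N1(cand b4 [-])
[10] deliver 2→0 → ∅
[11] deliver 1→2 → N2(foll b4 [q])

4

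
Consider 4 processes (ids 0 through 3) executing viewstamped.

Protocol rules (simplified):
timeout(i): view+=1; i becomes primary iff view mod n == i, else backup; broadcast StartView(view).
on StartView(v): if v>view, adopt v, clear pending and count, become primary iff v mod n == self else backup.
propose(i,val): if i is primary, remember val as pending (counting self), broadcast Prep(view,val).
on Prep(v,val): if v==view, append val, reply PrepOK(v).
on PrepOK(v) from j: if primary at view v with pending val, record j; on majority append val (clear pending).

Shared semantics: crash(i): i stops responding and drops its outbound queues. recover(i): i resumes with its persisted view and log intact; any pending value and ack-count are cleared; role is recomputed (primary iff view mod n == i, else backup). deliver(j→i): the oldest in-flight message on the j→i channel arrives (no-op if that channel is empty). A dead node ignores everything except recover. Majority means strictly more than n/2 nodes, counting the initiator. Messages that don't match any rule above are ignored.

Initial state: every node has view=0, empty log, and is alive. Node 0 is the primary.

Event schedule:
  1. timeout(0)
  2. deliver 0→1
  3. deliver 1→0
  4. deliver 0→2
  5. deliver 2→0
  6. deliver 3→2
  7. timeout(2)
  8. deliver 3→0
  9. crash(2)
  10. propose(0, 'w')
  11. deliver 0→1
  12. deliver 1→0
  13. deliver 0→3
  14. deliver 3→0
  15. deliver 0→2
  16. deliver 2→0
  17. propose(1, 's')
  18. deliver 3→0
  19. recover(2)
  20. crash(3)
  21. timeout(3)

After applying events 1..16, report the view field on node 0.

step 1 timeout(0): 0={back,v=1,log=-}
step 2 deliver 0→1: 1={prim,v=1,log=-}
step 3 deliver 1→0: —
step 4 deliver 0→2: 2={back,v=1,log=-}
step 5 deliver 2→0: —
step 6 deliver 3→2: —
step 7 timeout(2): 2={prim,v=2,log=-}
step 8 deliver 3→0: —
step 9 crash(2): 2={✗prim,v=2,log=-}
step 10 propose(0,'w'): —
step 11 deliver 0→1: —
step 12 deliver 1→0: —
step 13 deliver 0→3: 3={back,v=1,log=-}
step 14 deliver 3→0: —
step 15 deliver 0→2: —
step 16 deliver 2→0: —

1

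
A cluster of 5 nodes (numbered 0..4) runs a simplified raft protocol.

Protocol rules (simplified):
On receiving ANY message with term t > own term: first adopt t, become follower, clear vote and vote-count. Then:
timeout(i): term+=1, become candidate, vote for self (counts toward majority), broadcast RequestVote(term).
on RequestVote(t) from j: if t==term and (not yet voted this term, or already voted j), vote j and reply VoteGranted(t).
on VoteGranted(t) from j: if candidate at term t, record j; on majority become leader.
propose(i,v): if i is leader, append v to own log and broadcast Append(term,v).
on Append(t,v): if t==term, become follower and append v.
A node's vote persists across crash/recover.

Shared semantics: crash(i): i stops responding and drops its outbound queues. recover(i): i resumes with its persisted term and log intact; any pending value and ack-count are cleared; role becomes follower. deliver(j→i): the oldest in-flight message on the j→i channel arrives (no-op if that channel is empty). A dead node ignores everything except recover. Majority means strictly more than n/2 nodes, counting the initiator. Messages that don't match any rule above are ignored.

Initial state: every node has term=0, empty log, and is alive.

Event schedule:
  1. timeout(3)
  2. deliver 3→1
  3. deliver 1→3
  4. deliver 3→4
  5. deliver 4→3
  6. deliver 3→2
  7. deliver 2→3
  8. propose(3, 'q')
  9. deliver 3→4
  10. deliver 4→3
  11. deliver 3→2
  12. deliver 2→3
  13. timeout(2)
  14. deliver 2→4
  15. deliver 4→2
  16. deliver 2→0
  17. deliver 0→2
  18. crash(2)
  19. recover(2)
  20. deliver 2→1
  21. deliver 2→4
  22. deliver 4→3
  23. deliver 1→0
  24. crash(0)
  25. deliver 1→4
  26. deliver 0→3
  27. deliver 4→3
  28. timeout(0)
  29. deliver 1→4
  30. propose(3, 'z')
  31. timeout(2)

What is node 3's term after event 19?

1

e1 timeout(3): 3[cand,t=1,-]
e2 deliver 3→1: 1[foll,t=1,-]
e3 deliver 1→3: ·
e4 deliver 3→4: 4[foll,t=1,-]
e5 deliver 4→3: 3[lead,t=1,-]
e6 deliver 3→2: 2[foll,t=1,-]
e7 deliver 2→3: ·
e8 propose(3,'q'): 3[lead,t=1,q]
e9 deliver 3→4: 4[foll,t=1,q]
e10 deliver 4→3: ·
e11 deliver 3→2: 2[foll,t=1,q]
e12 deliver 2→3: ·
e13 timeout(2): 2[cand,t=2,q]
e14 deliver 2→4: 4[foll,t=2,q]
e15 deliver 4→2: ·
e16 deliver 2→0: 0[foll,t=2,-]
e17 deliver 0→2: 2[lead,t=2,q]
e18 crash(2): 2[✗lead,t=2,q]
e19 recover(2): 2[foll,t=2,q]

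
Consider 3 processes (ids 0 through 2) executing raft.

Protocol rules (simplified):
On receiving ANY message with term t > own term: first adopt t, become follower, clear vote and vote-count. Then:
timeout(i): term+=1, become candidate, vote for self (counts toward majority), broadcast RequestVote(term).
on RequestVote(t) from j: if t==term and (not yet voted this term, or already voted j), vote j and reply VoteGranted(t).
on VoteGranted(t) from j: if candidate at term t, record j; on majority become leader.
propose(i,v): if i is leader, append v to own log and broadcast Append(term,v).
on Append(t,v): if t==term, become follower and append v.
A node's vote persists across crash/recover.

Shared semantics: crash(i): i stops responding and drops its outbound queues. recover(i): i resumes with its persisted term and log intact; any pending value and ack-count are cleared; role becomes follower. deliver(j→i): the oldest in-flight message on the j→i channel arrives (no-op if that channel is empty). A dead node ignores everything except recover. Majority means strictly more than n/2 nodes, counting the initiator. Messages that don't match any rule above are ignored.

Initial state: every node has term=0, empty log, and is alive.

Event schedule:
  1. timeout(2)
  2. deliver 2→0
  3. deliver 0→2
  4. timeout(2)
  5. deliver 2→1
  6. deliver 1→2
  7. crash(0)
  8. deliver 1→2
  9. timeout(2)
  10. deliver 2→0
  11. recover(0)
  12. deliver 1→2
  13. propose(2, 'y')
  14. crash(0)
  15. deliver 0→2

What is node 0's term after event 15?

step 1 timeout(2): 2={cand,t=1,log=-}
step 2 deliver 2→0: 0={foll,t=1,log=-}
step 3 deliver 0→2: 2={lead,t=1,log=-}
step 4 timeout(2): 2={cand,t=2,log=-}
step 5 deliver 2→1: 1={foll,t=1,log=-}
step 6 deliver 1→2: —
step 7 crash(0): 0={✗foll,t=1,log=-}
step 8 deliver 1→2: —
step 9 timeout(2): 2={cand,t=3,log=-}
step 10 deliver 2→0: —
step 11 recover(0): 0={foll,t=1,log=-}
step 12 deliver 1→2: —
step 13 propose(2,'y'): —
step 14 crash(0): 0={✗foll,t=1,log=-}
step 15 deliver 0→2: —

1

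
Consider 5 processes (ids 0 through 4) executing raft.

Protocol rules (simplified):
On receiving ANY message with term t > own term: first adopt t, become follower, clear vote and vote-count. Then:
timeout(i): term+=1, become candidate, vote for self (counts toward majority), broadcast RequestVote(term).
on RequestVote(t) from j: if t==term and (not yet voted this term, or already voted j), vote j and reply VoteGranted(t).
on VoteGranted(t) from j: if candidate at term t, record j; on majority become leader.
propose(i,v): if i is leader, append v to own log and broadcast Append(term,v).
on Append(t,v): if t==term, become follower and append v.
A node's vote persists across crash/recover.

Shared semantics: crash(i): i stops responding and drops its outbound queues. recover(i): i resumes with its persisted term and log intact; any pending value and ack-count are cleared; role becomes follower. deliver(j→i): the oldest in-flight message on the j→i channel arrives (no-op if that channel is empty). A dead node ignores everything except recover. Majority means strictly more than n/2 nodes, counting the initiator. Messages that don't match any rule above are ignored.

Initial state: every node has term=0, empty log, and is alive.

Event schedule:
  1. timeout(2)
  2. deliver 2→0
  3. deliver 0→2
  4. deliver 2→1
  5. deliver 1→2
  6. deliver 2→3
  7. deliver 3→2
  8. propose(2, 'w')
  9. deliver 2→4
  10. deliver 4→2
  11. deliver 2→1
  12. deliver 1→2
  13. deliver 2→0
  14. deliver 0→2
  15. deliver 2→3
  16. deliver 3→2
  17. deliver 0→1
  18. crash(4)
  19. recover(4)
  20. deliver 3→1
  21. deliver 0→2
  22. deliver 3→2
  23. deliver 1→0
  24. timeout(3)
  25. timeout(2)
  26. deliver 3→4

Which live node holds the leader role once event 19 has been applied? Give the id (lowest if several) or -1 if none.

[1] timeout(2) → N2(cand t1 [-])
[2] deliver 2→0 → N0(foll t1 [-])
[3] deliver 0→2 → ∅
[4] deliver 2→1 → N1(foll t1 [-])
[5] deliver 1→2 → N2(lead t1 [-])
[6] deliver 2→3 → N3(foll t1 [-])
[7] deliver 3→2 → ∅
[8] propose(2,'w') → N2(lead t1 [w])
[9] deliver 2→4 → N4(foll t1 [-])
[10] deliver 4→2 → ∅
[11] deliver 2→1 → N1(foll t1 [w])
[12] deliver 1→2 → ∅
[13] deliver 2→0 → N0(foll t1 [w])
[14] deliver 0→2 → ∅
[15] deliver 2→3 → N3(foll t1 [w])
[16] deliver 3→2 → ∅
[17] deliver 0→1 → ∅
[18] crash(4) → N4(✗foll t1 [-])
[19] recover(4) → N4(foll t1 [-])

2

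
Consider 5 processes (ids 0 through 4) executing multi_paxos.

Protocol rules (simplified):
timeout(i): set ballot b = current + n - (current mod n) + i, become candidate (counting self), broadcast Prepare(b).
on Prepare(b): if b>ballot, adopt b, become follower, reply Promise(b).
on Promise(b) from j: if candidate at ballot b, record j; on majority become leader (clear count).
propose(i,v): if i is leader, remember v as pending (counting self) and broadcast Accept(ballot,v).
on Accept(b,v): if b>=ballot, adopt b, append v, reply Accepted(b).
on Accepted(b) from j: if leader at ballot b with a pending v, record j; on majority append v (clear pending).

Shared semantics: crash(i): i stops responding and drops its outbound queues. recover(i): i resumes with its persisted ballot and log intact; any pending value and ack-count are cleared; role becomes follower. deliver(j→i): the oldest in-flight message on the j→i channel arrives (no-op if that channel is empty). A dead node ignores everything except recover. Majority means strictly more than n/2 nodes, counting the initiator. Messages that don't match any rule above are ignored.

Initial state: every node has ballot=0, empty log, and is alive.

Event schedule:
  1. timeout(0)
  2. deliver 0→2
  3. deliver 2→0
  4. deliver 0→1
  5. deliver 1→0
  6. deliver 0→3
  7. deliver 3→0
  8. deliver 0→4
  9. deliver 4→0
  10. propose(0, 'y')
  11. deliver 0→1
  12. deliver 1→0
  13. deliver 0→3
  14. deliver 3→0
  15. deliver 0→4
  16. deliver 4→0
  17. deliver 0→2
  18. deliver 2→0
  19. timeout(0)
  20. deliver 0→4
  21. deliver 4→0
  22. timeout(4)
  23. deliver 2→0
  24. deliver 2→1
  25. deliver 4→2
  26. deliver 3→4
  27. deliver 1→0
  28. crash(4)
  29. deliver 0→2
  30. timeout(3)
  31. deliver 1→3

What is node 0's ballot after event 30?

10

after 1 — timeout(0): n0:cand/b5/[-]
after 2 — deliver 0→2: n2:foll/b5/[-]
after 3 — deliver 2→0: ·
after 4 — deliver 0→1: n1:foll/b5/[-]
after 5 — deliver 1→0: n0:lead/b5/[-]
after 6 — deliver 0→3: n3:foll/b5/[-]
after 7 — deliver 3→0: ·
after 8 — deliver 0→4: n4:foll/b5/[-]
after 9 — deliver 4→0: ·
after 10 — propose(0,'y'): ·
after 11 — deliver 0→1: n1:foll/b5/[y]
after 12 — deliver 1→0: ·
after 13 — deliver 0→3: n3:foll/b5/[y]
after 14 — deliver 3→0: n0:lead/b5/[y]
after 15 — deliver 0→4: n4:foll/b5/[y]
after 16 — deliver 4→0: ·
after 17 — deliver 0→2: n2:foll/b5/[y]
after 18 — deliver 2→0: ·
after 19 — timeout(0): n0:cand/b10/[y]
after 20 — deliver 0→4: n4:foll/b10/[y]
after 21 — deliver 4→0: ·
after 22 — timeout(4): n4:cand/b19/[y]
after 23 — deliver 2→0: ·
after 24 — deliver 2→1: ·
after 25 — deliver 4→2: n2:foll/b19/[y]
after 26 — deliver 3→4: ·
after 27 — deliver 1→0: ·
after 28 — crash(4): n4:✗cand/b19/[y]
after 29 — deliver 0→2: ·
after 30 — timeout(3): n3:cand/b13/[y]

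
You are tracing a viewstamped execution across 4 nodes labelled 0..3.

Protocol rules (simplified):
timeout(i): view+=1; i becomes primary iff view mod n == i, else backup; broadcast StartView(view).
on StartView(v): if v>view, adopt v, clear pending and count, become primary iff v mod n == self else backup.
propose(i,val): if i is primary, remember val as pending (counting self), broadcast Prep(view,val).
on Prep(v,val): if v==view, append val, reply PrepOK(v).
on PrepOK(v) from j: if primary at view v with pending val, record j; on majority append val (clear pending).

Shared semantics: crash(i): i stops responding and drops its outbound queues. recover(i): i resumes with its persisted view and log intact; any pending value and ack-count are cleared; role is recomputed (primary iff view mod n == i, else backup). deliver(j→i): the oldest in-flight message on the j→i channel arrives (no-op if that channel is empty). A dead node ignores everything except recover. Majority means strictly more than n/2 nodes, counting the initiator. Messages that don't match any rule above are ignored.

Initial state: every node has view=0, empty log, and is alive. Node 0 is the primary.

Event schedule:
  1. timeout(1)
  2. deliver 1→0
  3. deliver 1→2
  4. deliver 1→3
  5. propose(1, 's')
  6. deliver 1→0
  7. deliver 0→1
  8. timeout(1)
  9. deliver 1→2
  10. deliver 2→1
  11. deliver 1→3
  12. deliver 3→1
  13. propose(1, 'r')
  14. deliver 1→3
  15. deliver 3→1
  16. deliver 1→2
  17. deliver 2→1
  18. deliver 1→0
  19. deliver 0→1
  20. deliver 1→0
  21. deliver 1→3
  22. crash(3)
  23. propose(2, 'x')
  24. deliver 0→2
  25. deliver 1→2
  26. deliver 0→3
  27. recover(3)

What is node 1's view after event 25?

2

[1] timeout(1) → N1(prim v1 [-])
[2] deliver 1→0 → N0(back v1 [-])
[3] deliver 1→2 → N2(back v1 [-])
[4] deliver 1→3 → N3(back v1 [-])
[5] propose(1,'s') → ∅
[6] deliver 1→0 → N0(back v1 [s])
[7] deliver 0→1 → ∅
[8] timeout(1) → N1(back v2 [-])
[9] deliver 1→2 → N2(back v1 [s])
[10] deliver 2→1 → ∅
[11] deliver 1→3 → N3(back v1 [s])
[12] deliver 3→1 → ∅
[13] propose(1,'r') → ∅
[14] deliver 1→3 → N3(back v2 [s])
[15] deliver 3→1 → ∅
[16] deliver 1→2 → N2(prim v2 [s])
[17] deliver 2→1 → ∅
[18] deliver 1→0 → N0(back v2 [s])
[19] deliver 0→1 → ∅
[20] deliver 1→0 → ∅
[21] deliver 1→3 → ∅
[22] crash(3) → N3(✗back v2 [s])
[23] propose(2,'x') → ∅
[24] deliver 0→2 → ∅
[25] deliver 1→2 → ∅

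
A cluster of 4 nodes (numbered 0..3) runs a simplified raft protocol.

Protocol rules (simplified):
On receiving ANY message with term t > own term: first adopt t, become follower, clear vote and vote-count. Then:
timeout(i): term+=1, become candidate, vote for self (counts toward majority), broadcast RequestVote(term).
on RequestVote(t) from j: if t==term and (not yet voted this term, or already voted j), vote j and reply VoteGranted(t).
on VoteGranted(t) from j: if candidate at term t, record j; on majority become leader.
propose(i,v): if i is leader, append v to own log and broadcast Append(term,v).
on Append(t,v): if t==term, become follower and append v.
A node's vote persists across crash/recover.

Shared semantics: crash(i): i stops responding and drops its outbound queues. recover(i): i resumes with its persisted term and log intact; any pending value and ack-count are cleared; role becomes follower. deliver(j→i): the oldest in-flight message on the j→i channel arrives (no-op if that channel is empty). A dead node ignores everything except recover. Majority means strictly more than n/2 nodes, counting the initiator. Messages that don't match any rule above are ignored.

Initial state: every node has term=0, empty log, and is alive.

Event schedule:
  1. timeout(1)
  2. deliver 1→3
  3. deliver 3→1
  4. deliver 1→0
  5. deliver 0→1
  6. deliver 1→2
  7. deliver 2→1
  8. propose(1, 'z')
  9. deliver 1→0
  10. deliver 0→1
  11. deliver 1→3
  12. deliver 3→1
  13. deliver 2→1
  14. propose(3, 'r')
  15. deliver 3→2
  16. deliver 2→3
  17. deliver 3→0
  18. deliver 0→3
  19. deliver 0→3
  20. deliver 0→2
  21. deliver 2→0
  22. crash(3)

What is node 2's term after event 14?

1

e1 timeout(1): 1[cand,t=1,-]
e2 deliver 1→3: 3[foll,t=1,-]
e3 deliver 3→1: ·
e4 deliver 1→0: 0[foll,t=1,-]
e5 deliver 0→1: 1[lead,t=1,-]
e6 deliver 1→2: 2[foll,t=1,-]
e7 deliver 2→1: ·
e8 propose(1,'z'): 1[lead,t=1,z]
e9 deliver 1→0: 0[foll,t=1,z]
e10 deliver 0→1: ·
e11 deliver 1→3: 3[foll,t=1,z]
e12 deliver 3→1: ·
e13 deliver 2→1: ·
e14 propose(3,'r'): ·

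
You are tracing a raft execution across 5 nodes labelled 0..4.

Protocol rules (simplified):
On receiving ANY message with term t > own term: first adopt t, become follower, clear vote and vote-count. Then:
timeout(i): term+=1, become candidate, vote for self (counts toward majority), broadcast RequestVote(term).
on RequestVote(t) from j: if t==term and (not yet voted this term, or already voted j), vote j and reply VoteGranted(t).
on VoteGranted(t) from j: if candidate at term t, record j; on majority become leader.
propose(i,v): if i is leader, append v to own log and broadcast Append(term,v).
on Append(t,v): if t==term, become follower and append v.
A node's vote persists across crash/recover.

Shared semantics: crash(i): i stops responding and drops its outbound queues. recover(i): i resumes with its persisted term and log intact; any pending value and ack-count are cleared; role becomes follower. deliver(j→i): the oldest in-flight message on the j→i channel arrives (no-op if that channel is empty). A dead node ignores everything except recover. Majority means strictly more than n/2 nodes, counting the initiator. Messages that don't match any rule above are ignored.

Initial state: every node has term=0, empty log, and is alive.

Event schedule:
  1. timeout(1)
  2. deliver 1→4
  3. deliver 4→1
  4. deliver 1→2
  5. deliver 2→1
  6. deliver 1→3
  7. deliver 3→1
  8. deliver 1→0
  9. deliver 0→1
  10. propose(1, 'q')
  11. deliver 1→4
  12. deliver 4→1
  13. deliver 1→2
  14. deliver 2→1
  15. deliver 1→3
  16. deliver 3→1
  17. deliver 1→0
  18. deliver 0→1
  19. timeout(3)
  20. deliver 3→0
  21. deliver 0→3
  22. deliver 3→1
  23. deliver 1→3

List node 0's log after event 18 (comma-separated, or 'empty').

e1 timeout(1): 1[cand,t=1,-]
e2 deliver 1→4: 4[foll,t=1,-]
e3 deliver 4→1: ·
e4 deliver 1→2: 2[foll,t=1,-]
e5 deliver 2→1: 1[lead,t=1,-]
e6 deliver 1→3: 3[foll,t=1,-]
e7 deliver 3→1: ·
e8 deliver 1→0: 0[foll,t=1,-]
e9 deliver 0→1: ·
e10 propose(1,'q'): 1[lead,t=1,q]
e11 deliver 1→4: 4[foll,t=1,q]
e12 deliver 4→1: ·
e13 deliver 1→2: 2[foll,t=1,q]
e14 deliver 2→1: ·
e15 deliver 1→3: 3[foll,t=1,q]
e16 deliver 3→1: ·
e17 deliver 1→0: 0[foll,t=1,q]
e18 deliver 0→1: ·

q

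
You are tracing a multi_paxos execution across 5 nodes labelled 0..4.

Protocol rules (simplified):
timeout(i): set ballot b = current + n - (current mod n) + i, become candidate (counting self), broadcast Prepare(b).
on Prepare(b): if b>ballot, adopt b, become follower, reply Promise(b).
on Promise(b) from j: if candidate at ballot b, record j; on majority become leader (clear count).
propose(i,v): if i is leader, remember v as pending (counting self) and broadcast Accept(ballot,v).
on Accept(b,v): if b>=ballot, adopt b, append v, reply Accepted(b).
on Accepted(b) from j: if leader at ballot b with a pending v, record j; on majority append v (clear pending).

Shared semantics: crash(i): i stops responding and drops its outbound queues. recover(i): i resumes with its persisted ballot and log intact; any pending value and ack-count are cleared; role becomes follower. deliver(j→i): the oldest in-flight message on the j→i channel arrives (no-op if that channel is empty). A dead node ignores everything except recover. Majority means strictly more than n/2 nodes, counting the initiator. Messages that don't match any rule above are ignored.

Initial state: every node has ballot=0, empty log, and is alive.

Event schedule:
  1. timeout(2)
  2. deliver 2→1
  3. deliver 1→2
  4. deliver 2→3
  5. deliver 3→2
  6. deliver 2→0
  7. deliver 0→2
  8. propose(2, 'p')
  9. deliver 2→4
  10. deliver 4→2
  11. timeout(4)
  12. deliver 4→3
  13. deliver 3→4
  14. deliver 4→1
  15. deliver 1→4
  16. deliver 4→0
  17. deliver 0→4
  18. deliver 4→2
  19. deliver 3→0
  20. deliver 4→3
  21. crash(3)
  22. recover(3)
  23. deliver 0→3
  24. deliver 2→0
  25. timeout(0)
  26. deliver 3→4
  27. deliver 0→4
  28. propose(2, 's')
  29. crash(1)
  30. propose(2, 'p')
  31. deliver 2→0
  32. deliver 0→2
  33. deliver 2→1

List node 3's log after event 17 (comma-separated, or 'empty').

1. timeout(2):  <2:cand b7 ->
2. deliver 2→1:  <1:foll b7 ->
3. deliver 1→2:  nop
4. deliver 2→3:  <3:foll b7 ->
5. deliver 3→2:  <2:lead b7 ->
6. deliver 2→0:  <0:foll b7 ->
7. deliver 0→2:  nop
8. propose(2,'p'):  nop
9. deliver 2→4:  <4:foll b7 ->
10. deliver 4→2:  nop
11. timeout(4):  <4:cand b14 ->
12. deliver 4→3:  <3:foll b14 ->
13. deliver 3→4:  nop
14. deliver 4→1:  <1:foll b14 ->
15. deliver 1→4:  <4:lead b14 ->
16. deliver 4→0:  <0:foll b14 ->
17. deliver 0→4:  nop

empty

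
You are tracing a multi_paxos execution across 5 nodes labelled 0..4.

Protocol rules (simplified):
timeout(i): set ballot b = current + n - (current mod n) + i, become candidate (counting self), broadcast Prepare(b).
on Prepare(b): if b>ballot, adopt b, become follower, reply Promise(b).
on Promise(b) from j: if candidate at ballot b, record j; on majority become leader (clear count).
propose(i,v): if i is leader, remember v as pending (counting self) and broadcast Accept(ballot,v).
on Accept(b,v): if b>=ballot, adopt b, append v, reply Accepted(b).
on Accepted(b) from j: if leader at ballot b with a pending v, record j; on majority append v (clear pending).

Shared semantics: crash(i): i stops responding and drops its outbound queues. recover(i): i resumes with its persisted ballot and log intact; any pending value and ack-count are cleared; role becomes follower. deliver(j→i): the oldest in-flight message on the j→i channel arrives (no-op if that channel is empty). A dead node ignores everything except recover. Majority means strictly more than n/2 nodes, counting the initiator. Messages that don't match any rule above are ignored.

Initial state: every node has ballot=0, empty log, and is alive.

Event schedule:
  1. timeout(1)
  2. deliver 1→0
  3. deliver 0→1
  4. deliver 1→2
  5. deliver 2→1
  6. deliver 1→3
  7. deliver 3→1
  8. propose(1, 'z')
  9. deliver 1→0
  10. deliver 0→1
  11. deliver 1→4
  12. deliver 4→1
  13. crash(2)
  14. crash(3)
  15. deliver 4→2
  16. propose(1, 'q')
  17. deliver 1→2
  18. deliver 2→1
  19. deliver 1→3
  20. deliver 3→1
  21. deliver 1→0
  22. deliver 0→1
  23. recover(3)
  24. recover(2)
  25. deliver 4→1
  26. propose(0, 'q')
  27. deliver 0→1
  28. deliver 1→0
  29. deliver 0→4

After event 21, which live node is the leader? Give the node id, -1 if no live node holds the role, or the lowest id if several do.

1

e1 timeout(1): 1[cand,b=6,-]
e2 deliver 1→0: 0[foll,b=6,-]
e3 deliver 0→1: ·
e4 deliver 1→2: 2[foll,b=6,-]
e5 deliver 2→1: 1[lead,b=6,-]
e6 deliver 1→3: 3[foll,b=6,-]
e7 deliver 3→1: ·
e8 propose(1,'z'): ·
e9 deliver 1→0: 0[foll,b=6,z]
e10 deliver 0→1: ·
e11 deliver 1→4: 4[foll,b=6,-]
e12 deliver 4→1: ·
e13 crash(2): 2[✗foll,b=6,-]
e14 crash(3): 3[✗foll,b=6,-]
e15 deliver 4→2: ·
e16 propose(1,'q'): ·
e17 deliver 1→2: ·
e18 deliver 2→1: ·
e19 deliver 1→3: ·
e20 deliver 3→1: ·
e21 deliver 1→0: 0[foll,b=6,z,q]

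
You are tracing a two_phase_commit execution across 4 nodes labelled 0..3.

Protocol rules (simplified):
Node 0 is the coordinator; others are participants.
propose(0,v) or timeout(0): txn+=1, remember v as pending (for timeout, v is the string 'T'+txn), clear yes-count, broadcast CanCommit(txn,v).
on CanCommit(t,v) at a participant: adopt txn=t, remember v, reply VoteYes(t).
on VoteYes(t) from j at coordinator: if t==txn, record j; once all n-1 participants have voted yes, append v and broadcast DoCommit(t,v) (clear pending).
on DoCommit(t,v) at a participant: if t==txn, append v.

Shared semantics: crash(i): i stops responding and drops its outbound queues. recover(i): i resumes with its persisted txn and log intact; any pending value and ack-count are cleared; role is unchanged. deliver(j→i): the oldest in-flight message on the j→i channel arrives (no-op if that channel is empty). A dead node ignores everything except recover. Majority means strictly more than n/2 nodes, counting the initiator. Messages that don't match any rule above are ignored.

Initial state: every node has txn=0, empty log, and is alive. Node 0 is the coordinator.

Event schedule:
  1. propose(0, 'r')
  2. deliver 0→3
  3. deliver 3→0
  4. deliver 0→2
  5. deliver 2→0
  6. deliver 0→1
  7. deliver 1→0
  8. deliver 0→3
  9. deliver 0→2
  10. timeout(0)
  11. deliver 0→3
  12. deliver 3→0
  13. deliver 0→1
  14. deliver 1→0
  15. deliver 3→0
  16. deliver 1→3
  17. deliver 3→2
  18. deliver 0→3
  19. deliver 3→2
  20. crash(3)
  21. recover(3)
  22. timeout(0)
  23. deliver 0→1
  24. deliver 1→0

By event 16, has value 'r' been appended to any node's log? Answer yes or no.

yes

[1] propose(0,'r') → N0(coor t1 [-])
[2] deliver 0→3 → N3(part t1 [-])
[3] deliver 3→0 → ∅
[4] deliver 0→2 → N2(part t1 [-])
[5] deliver 2→0 → ∅
[6] deliver 0→1 → N1(part t1 [-])
[7] deliver 1→0 → N0(coor t1 [r])
[8] deliver 0→3 → N3(part t1 [r])
[9] deliver 0→2 → N2(part t1 [r])
[10] timeout(0) → N0(coor t2 [r])
[11] deliver 0→3 → N3(part t2 [r])
[12] deliver 3→0 → ∅
[13] deliver 0→1 → N1(part t1 [r])
[14] deliver 1→0 → ∅
[15] deliver 3→0 → ∅
[16] deliver 1→3 → ∅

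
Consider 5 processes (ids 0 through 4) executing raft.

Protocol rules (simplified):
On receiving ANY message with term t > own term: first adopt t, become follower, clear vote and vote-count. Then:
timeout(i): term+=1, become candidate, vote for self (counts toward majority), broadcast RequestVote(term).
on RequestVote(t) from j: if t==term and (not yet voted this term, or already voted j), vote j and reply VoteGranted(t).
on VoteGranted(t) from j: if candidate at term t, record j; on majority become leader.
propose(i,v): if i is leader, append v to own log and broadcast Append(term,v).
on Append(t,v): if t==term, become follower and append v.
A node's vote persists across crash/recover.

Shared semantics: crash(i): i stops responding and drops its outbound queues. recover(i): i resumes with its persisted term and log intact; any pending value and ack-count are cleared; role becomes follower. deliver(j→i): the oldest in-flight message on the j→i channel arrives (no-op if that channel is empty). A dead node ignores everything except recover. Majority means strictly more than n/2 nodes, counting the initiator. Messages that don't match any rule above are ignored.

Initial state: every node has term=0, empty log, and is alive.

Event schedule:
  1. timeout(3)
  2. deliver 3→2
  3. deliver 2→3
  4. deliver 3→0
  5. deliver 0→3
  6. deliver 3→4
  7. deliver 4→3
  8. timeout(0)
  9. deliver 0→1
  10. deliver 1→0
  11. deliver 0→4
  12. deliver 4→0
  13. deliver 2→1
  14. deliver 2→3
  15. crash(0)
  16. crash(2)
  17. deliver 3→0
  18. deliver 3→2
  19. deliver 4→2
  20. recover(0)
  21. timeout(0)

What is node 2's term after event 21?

1

after 1 — timeout(3): n3:cand/t1/[-]
after 2 — deliver 3→2: n2:foll/t1/[-]
after 3 — deliver 2→3: ·
after 4 — deliver 3→0: n0:foll/t1/[-]
after 5 — deliver 0→3: n3:lead/t1/[-]
after 6 — deliver 3→4: n4:foll/t1/[-]
after 7 — deliver 4→3: ·
after 8 — timeout(0): n0:cand/t2/[-]
after 9 — deliver 0→1: n1:foll/t2/[-]
after 10 — deliver 1→0: ·
after 11 — deliver 0→4: n4:foll/t2/[-]
after 12 — deliver 4→0: n0:lead/t2/[-]
after 13 — deliver 2→1: ·
after 14 — deliver 2→3: ·
after 15 — crash(0): n0:✗lead/t2/[-]
after 16 — crash(2): n2:✗foll/t1/[-]
after 17 — deliver 3→0: ·
after 18 — deliver 3→2: ·
after 19 — deliver 4→2: ·
after 20 — recover(0): n0:foll/t2/[-]
after 21 — timeout(0): n0:cand/t3/[-]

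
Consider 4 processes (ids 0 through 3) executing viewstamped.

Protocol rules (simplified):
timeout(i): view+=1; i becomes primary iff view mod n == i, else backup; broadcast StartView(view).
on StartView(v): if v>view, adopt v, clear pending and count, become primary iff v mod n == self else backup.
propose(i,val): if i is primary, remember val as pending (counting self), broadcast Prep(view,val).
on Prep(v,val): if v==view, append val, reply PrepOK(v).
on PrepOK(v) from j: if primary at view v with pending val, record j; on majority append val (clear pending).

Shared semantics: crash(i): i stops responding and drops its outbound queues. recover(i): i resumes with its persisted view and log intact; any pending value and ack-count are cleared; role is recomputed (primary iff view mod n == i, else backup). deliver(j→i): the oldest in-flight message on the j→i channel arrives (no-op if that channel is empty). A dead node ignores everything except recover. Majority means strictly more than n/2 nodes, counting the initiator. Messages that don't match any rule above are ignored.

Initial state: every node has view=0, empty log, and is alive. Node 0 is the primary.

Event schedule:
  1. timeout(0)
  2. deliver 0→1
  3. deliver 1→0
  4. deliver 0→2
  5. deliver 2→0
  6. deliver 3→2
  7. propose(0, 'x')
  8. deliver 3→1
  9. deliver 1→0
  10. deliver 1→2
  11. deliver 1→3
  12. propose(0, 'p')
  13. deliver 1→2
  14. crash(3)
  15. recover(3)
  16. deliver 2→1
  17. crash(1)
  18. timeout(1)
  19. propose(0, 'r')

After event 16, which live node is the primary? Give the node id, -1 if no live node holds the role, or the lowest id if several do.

1. timeout(0):  <0:back v1 ->
2. deliver 0→1:  <1:prim v1 ->
3. deliver 1→0:  nop
4. deliver 0→2:  <2:back v1 ->
5. deliver 2→0:  nop
6. deliver 3→2:  nop
7. propose(0,'x'):  nop
8. deliver 3→1:  nop
9. deliver 1→0:  nop
10. deliver 1→2:  nop
11. deliver 1→3:  nop
12. propose(0,'p'):  nop
13. deliver 1→2:  nop
14. crash(3):  <3:✗back v0 ->
15. recover(3):  <3:back v0 ->
16. deliver 2→1:  nop

1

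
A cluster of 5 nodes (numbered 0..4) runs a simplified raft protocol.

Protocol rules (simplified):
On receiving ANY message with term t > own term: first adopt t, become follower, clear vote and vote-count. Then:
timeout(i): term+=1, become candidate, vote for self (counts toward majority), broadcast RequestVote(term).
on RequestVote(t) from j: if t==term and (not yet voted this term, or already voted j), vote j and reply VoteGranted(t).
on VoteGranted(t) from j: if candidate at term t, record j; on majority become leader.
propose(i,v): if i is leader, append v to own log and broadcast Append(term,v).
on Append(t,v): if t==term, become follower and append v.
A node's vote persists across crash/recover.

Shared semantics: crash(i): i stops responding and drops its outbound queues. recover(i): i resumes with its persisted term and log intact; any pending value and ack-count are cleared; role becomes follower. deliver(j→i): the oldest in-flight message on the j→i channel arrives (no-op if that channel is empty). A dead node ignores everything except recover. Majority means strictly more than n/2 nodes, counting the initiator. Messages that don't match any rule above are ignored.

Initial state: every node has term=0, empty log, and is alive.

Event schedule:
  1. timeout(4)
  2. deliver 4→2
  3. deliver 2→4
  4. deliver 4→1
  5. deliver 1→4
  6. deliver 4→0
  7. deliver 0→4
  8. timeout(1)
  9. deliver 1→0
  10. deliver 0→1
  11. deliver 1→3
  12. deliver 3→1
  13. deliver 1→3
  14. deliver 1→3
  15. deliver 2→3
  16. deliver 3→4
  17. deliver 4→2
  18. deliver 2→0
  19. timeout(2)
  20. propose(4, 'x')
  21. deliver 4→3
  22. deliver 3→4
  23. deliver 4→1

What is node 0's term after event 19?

step 1 timeout(4): 4={cand,t=1,log=-}
step 2 deliver 4→2: 2={foll,t=1,log=-}
step 3 deliver 2→4: —
step 4 deliver 4→1: 1={foll,t=1,log=-}
step 5 deliver 1→4: 4={lead,t=1,log=-}
step 6 deliver 4→0: 0={foll,t=1,log=-}
step 7 deliver 0→4: —
step 8 timeout(1): 1={cand,t=2,log=-}
step 9 deliver 1→0: 0={foll,t=2,log=-}
step 10 deliver 0→1: —
step 11 deliver 1→3: 3={foll,t=2,log=-}
step 12 deliver 3→1: 1={lead,t=2,log=-}
step 13 deliver 1→3: —
step 14 deliver 1→3: —
step 15 deliver 2→3: —
step 16 deliver 3→4: —
step 17 deliver 4→2: —
step 18 deliver 2→0: —
step 19 timeout(2): 2={cand,t=2,log=-}

2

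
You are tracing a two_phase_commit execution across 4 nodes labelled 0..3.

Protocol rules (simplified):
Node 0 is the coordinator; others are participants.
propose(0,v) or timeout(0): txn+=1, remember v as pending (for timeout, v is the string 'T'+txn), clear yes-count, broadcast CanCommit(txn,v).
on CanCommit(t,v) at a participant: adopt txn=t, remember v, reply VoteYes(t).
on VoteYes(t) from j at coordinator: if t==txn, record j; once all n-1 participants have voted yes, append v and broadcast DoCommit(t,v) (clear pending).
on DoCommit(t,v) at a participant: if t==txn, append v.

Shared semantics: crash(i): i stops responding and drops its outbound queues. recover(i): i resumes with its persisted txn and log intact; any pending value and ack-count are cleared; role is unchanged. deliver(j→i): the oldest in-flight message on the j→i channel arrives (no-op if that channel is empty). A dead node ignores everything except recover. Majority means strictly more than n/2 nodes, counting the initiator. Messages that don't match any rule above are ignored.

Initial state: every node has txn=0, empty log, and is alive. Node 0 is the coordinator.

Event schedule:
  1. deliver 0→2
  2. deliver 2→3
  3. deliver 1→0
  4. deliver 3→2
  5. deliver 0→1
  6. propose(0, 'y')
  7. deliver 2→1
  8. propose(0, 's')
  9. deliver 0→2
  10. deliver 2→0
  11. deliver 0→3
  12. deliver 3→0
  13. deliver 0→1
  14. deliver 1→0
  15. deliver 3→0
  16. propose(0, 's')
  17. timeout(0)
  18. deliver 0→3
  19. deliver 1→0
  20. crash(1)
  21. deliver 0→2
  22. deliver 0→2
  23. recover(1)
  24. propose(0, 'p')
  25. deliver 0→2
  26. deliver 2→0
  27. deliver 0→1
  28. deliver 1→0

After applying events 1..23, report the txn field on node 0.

4

[1] deliver 0→2 → ∅
[2] deliver 2→3 → ∅
[3] deliver 1→0 → ∅
[4] deliver 3→2 → ∅
[5] deliver 0→1 → ∅
[6] propose(0,'y') → N0(coor t1 [-])
[7] deliver 2→1 → ∅
[8] propose(0,'s') → N0(coor t2 [-])
[9] deliver 0→2 → N2(part t1 [-])
[10] deliver 2→0 → ∅
[11] deliver 0→3 → N3(part t1 [-])
[12] deliver 3→0 → ∅
[13] deliver 0→1 → N1(part t1 [-])
[14] deliver 1→0 → ∅
[15] deliver 3→0 → ∅
[16] propose(0,'s') → N0(coor t3 [-])
[17] timeout(0) → N0(coor t4 [-])
[18] deliver 0→3 → N3(part t2 [-])
[19] deliver 1→0 → ∅
[20] crash(1) → N1(✗part t1 [-])
[21] deliver 0→2 → N2(part t2 [-])
[22] deliver 0→2 → N2(part t3 [-])
[23] recover(1) → N1(part t1 [-])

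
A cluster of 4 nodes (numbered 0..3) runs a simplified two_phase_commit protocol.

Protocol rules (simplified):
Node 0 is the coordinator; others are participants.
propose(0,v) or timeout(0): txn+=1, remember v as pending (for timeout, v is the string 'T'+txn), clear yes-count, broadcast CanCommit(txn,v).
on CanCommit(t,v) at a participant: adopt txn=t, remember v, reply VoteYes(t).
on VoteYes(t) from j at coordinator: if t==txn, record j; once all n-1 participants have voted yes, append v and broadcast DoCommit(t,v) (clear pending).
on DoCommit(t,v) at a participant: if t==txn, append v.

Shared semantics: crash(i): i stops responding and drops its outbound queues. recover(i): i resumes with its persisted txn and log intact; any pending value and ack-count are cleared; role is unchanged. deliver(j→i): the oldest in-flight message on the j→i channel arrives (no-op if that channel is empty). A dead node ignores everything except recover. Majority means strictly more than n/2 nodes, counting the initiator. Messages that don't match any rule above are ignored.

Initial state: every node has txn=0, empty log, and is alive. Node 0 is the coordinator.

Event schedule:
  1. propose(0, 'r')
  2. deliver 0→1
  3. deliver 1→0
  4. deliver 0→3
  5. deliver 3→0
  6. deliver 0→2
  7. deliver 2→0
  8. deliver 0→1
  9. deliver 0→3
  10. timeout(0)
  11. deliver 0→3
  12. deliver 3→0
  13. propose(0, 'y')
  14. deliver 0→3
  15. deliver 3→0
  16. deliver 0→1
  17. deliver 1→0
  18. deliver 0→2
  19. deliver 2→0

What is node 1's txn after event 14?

1. propose(0,'r'):  <0:coor t1 ->
2. deliver 0→1:  <1:part t1 ->
3. deliver 1→0:  nop
4. deliver 0→3:  <3:part t1 ->
5. deliver 3→0:  nop
6. deliver 0→2:  <2:part t1 ->
7. deliver 2→0:  <0:coor t1 r>
8. deliver 0→1:  <1:part t1 r>
9. deliver 0→3:  <3:part t1 r>
10. timeout(0):  <0:coor t2 r>
11. deliver 0→3:  <3:part t2 r>
12. deliver 3→0:  nop
13. propose(0,'y'):  <0:coor t3 r>
14. deliver 0→3:  <3:part t3 r>

1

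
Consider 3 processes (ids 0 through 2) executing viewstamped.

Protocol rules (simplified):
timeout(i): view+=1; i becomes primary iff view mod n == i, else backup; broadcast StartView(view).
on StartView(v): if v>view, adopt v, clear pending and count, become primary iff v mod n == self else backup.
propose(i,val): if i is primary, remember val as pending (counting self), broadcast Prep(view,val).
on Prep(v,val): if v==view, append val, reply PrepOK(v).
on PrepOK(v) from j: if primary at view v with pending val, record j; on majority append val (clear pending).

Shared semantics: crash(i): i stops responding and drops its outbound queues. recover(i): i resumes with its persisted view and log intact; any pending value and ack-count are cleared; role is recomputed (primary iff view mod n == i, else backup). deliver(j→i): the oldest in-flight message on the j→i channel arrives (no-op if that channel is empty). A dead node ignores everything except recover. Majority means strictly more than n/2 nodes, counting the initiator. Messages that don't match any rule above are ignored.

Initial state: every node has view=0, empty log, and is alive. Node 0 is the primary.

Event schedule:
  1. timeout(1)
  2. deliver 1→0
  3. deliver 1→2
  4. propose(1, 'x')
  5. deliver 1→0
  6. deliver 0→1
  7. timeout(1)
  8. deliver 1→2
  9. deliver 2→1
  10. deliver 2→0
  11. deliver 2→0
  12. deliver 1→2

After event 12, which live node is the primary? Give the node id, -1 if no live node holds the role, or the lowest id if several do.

2

1. timeout(1):  <1:prim v1 ->
2. deliver 1→0:  <0:back v1 ->
3. deliver 1→2:  <2:back v1 ->
4. propose(1,'x'):  nop
5. deliver 1→0:  <0:back v1 x>
6. deliver 0→1:  <1:prim v1 x>
7. timeout(1):  <1:back v2 x>
8. deliver 1→2:  <2:back v1 x>
9. deliver 2→1:  nop
10. deliver 2→0:  nop
11. deliver 2→0:  nop
12. deliver 1→2:  <2:prim v2 x>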